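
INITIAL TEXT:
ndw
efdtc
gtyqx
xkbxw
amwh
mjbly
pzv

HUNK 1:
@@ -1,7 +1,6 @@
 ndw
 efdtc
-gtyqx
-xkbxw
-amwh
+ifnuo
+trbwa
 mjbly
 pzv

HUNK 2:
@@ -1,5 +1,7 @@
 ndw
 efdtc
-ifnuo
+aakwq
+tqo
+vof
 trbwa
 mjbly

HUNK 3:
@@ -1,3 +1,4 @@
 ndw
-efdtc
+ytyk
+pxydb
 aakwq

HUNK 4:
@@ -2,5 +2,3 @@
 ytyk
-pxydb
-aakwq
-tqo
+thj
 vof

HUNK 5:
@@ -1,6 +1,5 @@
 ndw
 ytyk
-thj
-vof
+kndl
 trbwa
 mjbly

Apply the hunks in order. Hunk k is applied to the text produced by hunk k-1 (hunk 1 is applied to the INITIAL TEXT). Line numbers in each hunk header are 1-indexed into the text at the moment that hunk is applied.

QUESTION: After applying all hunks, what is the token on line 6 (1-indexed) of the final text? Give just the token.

Answer: pzv

Derivation:
Hunk 1: at line 1 remove [gtyqx,xkbxw,amwh] add [ifnuo,trbwa] -> 6 lines: ndw efdtc ifnuo trbwa mjbly pzv
Hunk 2: at line 1 remove [ifnuo] add [aakwq,tqo,vof] -> 8 lines: ndw efdtc aakwq tqo vof trbwa mjbly pzv
Hunk 3: at line 1 remove [efdtc] add [ytyk,pxydb] -> 9 lines: ndw ytyk pxydb aakwq tqo vof trbwa mjbly pzv
Hunk 4: at line 2 remove [pxydb,aakwq,tqo] add [thj] -> 7 lines: ndw ytyk thj vof trbwa mjbly pzv
Hunk 5: at line 1 remove [thj,vof] add [kndl] -> 6 lines: ndw ytyk kndl trbwa mjbly pzv
Final line 6: pzv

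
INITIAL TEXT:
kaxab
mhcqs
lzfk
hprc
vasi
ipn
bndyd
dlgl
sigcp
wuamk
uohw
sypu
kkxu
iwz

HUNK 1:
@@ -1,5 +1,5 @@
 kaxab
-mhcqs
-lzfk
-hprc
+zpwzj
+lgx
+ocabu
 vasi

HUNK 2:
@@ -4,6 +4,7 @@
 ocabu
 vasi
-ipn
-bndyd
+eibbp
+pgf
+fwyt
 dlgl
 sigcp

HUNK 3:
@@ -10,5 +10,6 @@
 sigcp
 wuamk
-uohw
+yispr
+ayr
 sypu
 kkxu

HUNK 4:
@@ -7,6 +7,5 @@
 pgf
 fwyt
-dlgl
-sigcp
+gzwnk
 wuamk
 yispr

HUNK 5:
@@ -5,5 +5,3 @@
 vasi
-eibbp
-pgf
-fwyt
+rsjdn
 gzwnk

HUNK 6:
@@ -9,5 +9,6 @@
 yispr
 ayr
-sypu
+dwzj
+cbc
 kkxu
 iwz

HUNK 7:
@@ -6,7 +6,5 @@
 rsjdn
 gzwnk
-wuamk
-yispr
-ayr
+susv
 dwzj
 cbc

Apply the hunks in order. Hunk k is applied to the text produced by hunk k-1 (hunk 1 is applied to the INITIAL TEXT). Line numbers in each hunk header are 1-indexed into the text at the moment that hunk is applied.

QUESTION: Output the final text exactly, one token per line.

Hunk 1: at line 1 remove [mhcqs,lzfk,hprc] add [zpwzj,lgx,ocabu] -> 14 lines: kaxab zpwzj lgx ocabu vasi ipn bndyd dlgl sigcp wuamk uohw sypu kkxu iwz
Hunk 2: at line 4 remove [ipn,bndyd] add [eibbp,pgf,fwyt] -> 15 lines: kaxab zpwzj lgx ocabu vasi eibbp pgf fwyt dlgl sigcp wuamk uohw sypu kkxu iwz
Hunk 3: at line 10 remove [uohw] add [yispr,ayr] -> 16 lines: kaxab zpwzj lgx ocabu vasi eibbp pgf fwyt dlgl sigcp wuamk yispr ayr sypu kkxu iwz
Hunk 4: at line 7 remove [dlgl,sigcp] add [gzwnk] -> 15 lines: kaxab zpwzj lgx ocabu vasi eibbp pgf fwyt gzwnk wuamk yispr ayr sypu kkxu iwz
Hunk 5: at line 5 remove [eibbp,pgf,fwyt] add [rsjdn] -> 13 lines: kaxab zpwzj lgx ocabu vasi rsjdn gzwnk wuamk yispr ayr sypu kkxu iwz
Hunk 6: at line 9 remove [sypu] add [dwzj,cbc] -> 14 lines: kaxab zpwzj lgx ocabu vasi rsjdn gzwnk wuamk yispr ayr dwzj cbc kkxu iwz
Hunk 7: at line 6 remove [wuamk,yispr,ayr] add [susv] -> 12 lines: kaxab zpwzj lgx ocabu vasi rsjdn gzwnk susv dwzj cbc kkxu iwz

Answer: kaxab
zpwzj
lgx
ocabu
vasi
rsjdn
gzwnk
susv
dwzj
cbc
kkxu
iwz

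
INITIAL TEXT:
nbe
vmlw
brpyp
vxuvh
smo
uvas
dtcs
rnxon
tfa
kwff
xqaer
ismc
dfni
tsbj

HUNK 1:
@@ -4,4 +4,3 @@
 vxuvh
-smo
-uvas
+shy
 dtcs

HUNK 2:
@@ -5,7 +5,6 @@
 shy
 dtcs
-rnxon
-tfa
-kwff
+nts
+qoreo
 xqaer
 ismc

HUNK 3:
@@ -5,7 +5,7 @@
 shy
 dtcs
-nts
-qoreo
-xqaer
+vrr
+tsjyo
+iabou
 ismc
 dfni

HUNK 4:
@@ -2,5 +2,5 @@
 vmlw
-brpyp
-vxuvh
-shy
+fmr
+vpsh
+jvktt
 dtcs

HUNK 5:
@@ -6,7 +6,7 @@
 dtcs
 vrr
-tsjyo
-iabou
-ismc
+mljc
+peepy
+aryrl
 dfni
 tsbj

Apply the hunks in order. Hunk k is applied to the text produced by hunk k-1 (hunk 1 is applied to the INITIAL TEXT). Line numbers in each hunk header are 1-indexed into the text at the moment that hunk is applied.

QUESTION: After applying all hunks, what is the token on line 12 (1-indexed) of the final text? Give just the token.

Hunk 1: at line 4 remove [smo,uvas] add [shy] -> 13 lines: nbe vmlw brpyp vxuvh shy dtcs rnxon tfa kwff xqaer ismc dfni tsbj
Hunk 2: at line 5 remove [rnxon,tfa,kwff] add [nts,qoreo] -> 12 lines: nbe vmlw brpyp vxuvh shy dtcs nts qoreo xqaer ismc dfni tsbj
Hunk 3: at line 5 remove [nts,qoreo,xqaer] add [vrr,tsjyo,iabou] -> 12 lines: nbe vmlw brpyp vxuvh shy dtcs vrr tsjyo iabou ismc dfni tsbj
Hunk 4: at line 2 remove [brpyp,vxuvh,shy] add [fmr,vpsh,jvktt] -> 12 lines: nbe vmlw fmr vpsh jvktt dtcs vrr tsjyo iabou ismc dfni tsbj
Hunk 5: at line 6 remove [tsjyo,iabou,ismc] add [mljc,peepy,aryrl] -> 12 lines: nbe vmlw fmr vpsh jvktt dtcs vrr mljc peepy aryrl dfni tsbj
Final line 12: tsbj

Answer: tsbj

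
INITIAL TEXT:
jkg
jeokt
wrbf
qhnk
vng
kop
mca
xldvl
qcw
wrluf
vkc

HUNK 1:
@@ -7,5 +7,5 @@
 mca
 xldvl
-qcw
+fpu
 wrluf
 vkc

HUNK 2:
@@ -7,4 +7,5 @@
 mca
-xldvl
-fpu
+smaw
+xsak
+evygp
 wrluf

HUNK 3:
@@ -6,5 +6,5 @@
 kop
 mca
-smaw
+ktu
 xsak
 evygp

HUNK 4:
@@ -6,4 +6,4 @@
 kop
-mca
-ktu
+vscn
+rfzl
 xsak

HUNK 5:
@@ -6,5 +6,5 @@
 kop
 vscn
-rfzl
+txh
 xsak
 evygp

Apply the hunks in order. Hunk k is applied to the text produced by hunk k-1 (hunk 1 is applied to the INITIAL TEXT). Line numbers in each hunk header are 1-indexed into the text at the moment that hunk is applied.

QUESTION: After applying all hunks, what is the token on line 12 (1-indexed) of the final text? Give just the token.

Answer: vkc

Derivation:
Hunk 1: at line 7 remove [qcw] add [fpu] -> 11 lines: jkg jeokt wrbf qhnk vng kop mca xldvl fpu wrluf vkc
Hunk 2: at line 7 remove [xldvl,fpu] add [smaw,xsak,evygp] -> 12 lines: jkg jeokt wrbf qhnk vng kop mca smaw xsak evygp wrluf vkc
Hunk 3: at line 6 remove [smaw] add [ktu] -> 12 lines: jkg jeokt wrbf qhnk vng kop mca ktu xsak evygp wrluf vkc
Hunk 4: at line 6 remove [mca,ktu] add [vscn,rfzl] -> 12 lines: jkg jeokt wrbf qhnk vng kop vscn rfzl xsak evygp wrluf vkc
Hunk 5: at line 6 remove [rfzl] add [txh] -> 12 lines: jkg jeokt wrbf qhnk vng kop vscn txh xsak evygp wrluf vkc
Final line 12: vkc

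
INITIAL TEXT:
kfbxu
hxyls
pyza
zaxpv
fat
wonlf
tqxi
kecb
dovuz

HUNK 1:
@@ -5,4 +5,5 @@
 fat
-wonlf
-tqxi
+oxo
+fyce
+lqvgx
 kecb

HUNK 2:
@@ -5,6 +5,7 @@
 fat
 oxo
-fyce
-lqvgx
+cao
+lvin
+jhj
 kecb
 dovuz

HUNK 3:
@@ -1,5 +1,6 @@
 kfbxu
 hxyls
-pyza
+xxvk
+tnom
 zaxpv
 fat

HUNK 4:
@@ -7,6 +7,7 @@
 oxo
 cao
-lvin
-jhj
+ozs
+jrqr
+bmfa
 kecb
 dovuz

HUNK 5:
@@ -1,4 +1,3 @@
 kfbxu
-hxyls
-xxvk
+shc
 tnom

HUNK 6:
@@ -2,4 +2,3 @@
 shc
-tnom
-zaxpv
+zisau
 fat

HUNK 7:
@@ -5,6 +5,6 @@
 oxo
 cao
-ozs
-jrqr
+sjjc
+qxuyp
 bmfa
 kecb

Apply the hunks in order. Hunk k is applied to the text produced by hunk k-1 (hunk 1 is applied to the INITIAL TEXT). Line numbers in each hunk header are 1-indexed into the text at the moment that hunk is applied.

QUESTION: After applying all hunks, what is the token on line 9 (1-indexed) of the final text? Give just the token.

Answer: bmfa

Derivation:
Hunk 1: at line 5 remove [wonlf,tqxi] add [oxo,fyce,lqvgx] -> 10 lines: kfbxu hxyls pyza zaxpv fat oxo fyce lqvgx kecb dovuz
Hunk 2: at line 5 remove [fyce,lqvgx] add [cao,lvin,jhj] -> 11 lines: kfbxu hxyls pyza zaxpv fat oxo cao lvin jhj kecb dovuz
Hunk 3: at line 1 remove [pyza] add [xxvk,tnom] -> 12 lines: kfbxu hxyls xxvk tnom zaxpv fat oxo cao lvin jhj kecb dovuz
Hunk 4: at line 7 remove [lvin,jhj] add [ozs,jrqr,bmfa] -> 13 lines: kfbxu hxyls xxvk tnom zaxpv fat oxo cao ozs jrqr bmfa kecb dovuz
Hunk 5: at line 1 remove [hxyls,xxvk] add [shc] -> 12 lines: kfbxu shc tnom zaxpv fat oxo cao ozs jrqr bmfa kecb dovuz
Hunk 6: at line 2 remove [tnom,zaxpv] add [zisau] -> 11 lines: kfbxu shc zisau fat oxo cao ozs jrqr bmfa kecb dovuz
Hunk 7: at line 5 remove [ozs,jrqr] add [sjjc,qxuyp] -> 11 lines: kfbxu shc zisau fat oxo cao sjjc qxuyp bmfa kecb dovuz
Final line 9: bmfa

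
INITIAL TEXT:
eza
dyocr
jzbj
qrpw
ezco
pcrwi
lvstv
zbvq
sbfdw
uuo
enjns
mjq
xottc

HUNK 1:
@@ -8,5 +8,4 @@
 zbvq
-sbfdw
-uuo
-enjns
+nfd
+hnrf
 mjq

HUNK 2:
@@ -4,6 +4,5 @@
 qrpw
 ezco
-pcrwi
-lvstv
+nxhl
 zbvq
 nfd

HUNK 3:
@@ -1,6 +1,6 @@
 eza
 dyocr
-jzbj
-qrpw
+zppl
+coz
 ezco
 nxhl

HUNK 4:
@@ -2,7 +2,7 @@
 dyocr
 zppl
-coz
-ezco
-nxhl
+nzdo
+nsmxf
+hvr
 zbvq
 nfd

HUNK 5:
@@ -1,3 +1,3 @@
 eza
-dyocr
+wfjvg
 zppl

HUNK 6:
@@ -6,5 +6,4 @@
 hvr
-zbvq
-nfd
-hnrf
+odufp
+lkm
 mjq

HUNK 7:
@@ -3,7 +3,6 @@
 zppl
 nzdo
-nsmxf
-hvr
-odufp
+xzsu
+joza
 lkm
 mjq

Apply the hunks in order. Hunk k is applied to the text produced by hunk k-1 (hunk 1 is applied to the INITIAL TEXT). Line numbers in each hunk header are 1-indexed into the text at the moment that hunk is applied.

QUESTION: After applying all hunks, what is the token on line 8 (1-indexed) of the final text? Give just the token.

Answer: mjq

Derivation:
Hunk 1: at line 8 remove [sbfdw,uuo,enjns] add [nfd,hnrf] -> 12 lines: eza dyocr jzbj qrpw ezco pcrwi lvstv zbvq nfd hnrf mjq xottc
Hunk 2: at line 4 remove [pcrwi,lvstv] add [nxhl] -> 11 lines: eza dyocr jzbj qrpw ezco nxhl zbvq nfd hnrf mjq xottc
Hunk 3: at line 1 remove [jzbj,qrpw] add [zppl,coz] -> 11 lines: eza dyocr zppl coz ezco nxhl zbvq nfd hnrf mjq xottc
Hunk 4: at line 2 remove [coz,ezco,nxhl] add [nzdo,nsmxf,hvr] -> 11 lines: eza dyocr zppl nzdo nsmxf hvr zbvq nfd hnrf mjq xottc
Hunk 5: at line 1 remove [dyocr] add [wfjvg] -> 11 lines: eza wfjvg zppl nzdo nsmxf hvr zbvq nfd hnrf mjq xottc
Hunk 6: at line 6 remove [zbvq,nfd,hnrf] add [odufp,lkm] -> 10 lines: eza wfjvg zppl nzdo nsmxf hvr odufp lkm mjq xottc
Hunk 7: at line 3 remove [nsmxf,hvr,odufp] add [xzsu,joza] -> 9 lines: eza wfjvg zppl nzdo xzsu joza lkm mjq xottc
Final line 8: mjq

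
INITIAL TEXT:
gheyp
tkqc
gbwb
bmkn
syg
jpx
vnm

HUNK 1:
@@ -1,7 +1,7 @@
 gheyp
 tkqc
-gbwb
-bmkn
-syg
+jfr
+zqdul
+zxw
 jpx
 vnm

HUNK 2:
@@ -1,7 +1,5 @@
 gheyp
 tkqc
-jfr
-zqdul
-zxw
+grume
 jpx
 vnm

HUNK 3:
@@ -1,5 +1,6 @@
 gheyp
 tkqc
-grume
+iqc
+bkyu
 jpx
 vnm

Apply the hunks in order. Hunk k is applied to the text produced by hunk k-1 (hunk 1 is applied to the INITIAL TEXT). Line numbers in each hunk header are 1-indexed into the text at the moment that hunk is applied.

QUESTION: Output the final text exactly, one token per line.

Hunk 1: at line 1 remove [gbwb,bmkn,syg] add [jfr,zqdul,zxw] -> 7 lines: gheyp tkqc jfr zqdul zxw jpx vnm
Hunk 2: at line 1 remove [jfr,zqdul,zxw] add [grume] -> 5 lines: gheyp tkqc grume jpx vnm
Hunk 3: at line 1 remove [grume] add [iqc,bkyu] -> 6 lines: gheyp tkqc iqc bkyu jpx vnm

Answer: gheyp
tkqc
iqc
bkyu
jpx
vnm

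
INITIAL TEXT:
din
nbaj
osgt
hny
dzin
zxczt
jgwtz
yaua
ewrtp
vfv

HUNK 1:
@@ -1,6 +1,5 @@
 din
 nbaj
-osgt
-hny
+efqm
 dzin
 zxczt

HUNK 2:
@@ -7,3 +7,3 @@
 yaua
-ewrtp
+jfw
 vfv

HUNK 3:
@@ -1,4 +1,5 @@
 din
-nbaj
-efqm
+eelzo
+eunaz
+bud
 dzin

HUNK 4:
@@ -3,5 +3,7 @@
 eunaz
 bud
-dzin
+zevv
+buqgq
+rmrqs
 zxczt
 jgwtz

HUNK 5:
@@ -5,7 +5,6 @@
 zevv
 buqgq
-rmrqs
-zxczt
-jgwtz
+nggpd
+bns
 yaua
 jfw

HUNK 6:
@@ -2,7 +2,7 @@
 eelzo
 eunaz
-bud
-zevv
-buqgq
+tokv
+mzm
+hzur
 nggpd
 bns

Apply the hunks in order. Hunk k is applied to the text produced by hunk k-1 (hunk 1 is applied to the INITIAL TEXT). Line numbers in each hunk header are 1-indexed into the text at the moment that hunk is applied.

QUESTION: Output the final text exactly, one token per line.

Hunk 1: at line 1 remove [osgt,hny] add [efqm] -> 9 lines: din nbaj efqm dzin zxczt jgwtz yaua ewrtp vfv
Hunk 2: at line 7 remove [ewrtp] add [jfw] -> 9 lines: din nbaj efqm dzin zxczt jgwtz yaua jfw vfv
Hunk 3: at line 1 remove [nbaj,efqm] add [eelzo,eunaz,bud] -> 10 lines: din eelzo eunaz bud dzin zxczt jgwtz yaua jfw vfv
Hunk 4: at line 3 remove [dzin] add [zevv,buqgq,rmrqs] -> 12 lines: din eelzo eunaz bud zevv buqgq rmrqs zxczt jgwtz yaua jfw vfv
Hunk 5: at line 5 remove [rmrqs,zxczt,jgwtz] add [nggpd,bns] -> 11 lines: din eelzo eunaz bud zevv buqgq nggpd bns yaua jfw vfv
Hunk 6: at line 2 remove [bud,zevv,buqgq] add [tokv,mzm,hzur] -> 11 lines: din eelzo eunaz tokv mzm hzur nggpd bns yaua jfw vfv

Answer: din
eelzo
eunaz
tokv
mzm
hzur
nggpd
bns
yaua
jfw
vfv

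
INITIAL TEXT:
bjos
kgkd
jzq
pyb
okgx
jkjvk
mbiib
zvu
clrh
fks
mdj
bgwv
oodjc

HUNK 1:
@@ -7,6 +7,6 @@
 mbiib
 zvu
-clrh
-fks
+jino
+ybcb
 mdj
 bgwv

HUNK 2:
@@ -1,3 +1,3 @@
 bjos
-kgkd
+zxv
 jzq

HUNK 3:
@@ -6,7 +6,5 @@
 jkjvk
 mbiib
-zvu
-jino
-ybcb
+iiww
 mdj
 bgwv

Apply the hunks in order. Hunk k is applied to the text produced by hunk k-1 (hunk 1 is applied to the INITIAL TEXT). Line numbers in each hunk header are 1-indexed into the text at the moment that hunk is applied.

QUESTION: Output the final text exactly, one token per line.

Answer: bjos
zxv
jzq
pyb
okgx
jkjvk
mbiib
iiww
mdj
bgwv
oodjc

Derivation:
Hunk 1: at line 7 remove [clrh,fks] add [jino,ybcb] -> 13 lines: bjos kgkd jzq pyb okgx jkjvk mbiib zvu jino ybcb mdj bgwv oodjc
Hunk 2: at line 1 remove [kgkd] add [zxv] -> 13 lines: bjos zxv jzq pyb okgx jkjvk mbiib zvu jino ybcb mdj bgwv oodjc
Hunk 3: at line 6 remove [zvu,jino,ybcb] add [iiww] -> 11 lines: bjos zxv jzq pyb okgx jkjvk mbiib iiww mdj bgwv oodjc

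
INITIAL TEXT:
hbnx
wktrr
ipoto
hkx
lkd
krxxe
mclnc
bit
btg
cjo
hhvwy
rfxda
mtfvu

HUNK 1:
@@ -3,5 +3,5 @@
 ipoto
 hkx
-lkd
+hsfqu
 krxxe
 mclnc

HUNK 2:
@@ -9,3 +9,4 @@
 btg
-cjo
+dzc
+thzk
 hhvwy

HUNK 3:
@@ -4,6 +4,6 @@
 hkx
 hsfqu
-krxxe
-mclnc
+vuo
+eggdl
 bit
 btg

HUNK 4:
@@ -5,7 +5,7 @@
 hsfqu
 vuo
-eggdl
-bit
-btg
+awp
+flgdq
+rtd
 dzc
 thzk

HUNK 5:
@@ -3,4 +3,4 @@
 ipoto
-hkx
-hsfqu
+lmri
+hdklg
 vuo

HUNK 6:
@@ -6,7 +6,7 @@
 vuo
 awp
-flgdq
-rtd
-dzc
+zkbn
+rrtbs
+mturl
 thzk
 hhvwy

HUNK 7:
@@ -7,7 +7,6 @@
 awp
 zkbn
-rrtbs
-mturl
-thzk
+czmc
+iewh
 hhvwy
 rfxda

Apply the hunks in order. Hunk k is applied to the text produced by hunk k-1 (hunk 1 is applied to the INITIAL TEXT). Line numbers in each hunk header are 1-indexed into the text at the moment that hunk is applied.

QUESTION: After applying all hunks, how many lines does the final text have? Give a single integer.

Answer: 13

Derivation:
Hunk 1: at line 3 remove [lkd] add [hsfqu] -> 13 lines: hbnx wktrr ipoto hkx hsfqu krxxe mclnc bit btg cjo hhvwy rfxda mtfvu
Hunk 2: at line 9 remove [cjo] add [dzc,thzk] -> 14 lines: hbnx wktrr ipoto hkx hsfqu krxxe mclnc bit btg dzc thzk hhvwy rfxda mtfvu
Hunk 3: at line 4 remove [krxxe,mclnc] add [vuo,eggdl] -> 14 lines: hbnx wktrr ipoto hkx hsfqu vuo eggdl bit btg dzc thzk hhvwy rfxda mtfvu
Hunk 4: at line 5 remove [eggdl,bit,btg] add [awp,flgdq,rtd] -> 14 lines: hbnx wktrr ipoto hkx hsfqu vuo awp flgdq rtd dzc thzk hhvwy rfxda mtfvu
Hunk 5: at line 3 remove [hkx,hsfqu] add [lmri,hdklg] -> 14 lines: hbnx wktrr ipoto lmri hdklg vuo awp flgdq rtd dzc thzk hhvwy rfxda mtfvu
Hunk 6: at line 6 remove [flgdq,rtd,dzc] add [zkbn,rrtbs,mturl] -> 14 lines: hbnx wktrr ipoto lmri hdklg vuo awp zkbn rrtbs mturl thzk hhvwy rfxda mtfvu
Hunk 7: at line 7 remove [rrtbs,mturl,thzk] add [czmc,iewh] -> 13 lines: hbnx wktrr ipoto lmri hdklg vuo awp zkbn czmc iewh hhvwy rfxda mtfvu
Final line count: 13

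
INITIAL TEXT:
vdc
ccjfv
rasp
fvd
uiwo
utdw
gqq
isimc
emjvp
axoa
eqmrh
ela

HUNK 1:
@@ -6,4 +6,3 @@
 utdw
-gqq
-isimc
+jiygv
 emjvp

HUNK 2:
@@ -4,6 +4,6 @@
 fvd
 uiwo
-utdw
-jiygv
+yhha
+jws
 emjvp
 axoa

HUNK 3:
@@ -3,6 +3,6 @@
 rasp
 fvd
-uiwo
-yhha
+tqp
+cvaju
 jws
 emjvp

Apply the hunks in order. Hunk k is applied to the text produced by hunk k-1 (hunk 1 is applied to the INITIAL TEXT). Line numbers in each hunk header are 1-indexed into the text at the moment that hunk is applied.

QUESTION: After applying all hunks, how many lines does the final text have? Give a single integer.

Answer: 11

Derivation:
Hunk 1: at line 6 remove [gqq,isimc] add [jiygv] -> 11 lines: vdc ccjfv rasp fvd uiwo utdw jiygv emjvp axoa eqmrh ela
Hunk 2: at line 4 remove [utdw,jiygv] add [yhha,jws] -> 11 lines: vdc ccjfv rasp fvd uiwo yhha jws emjvp axoa eqmrh ela
Hunk 3: at line 3 remove [uiwo,yhha] add [tqp,cvaju] -> 11 lines: vdc ccjfv rasp fvd tqp cvaju jws emjvp axoa eqmrh ela
Final line count: 11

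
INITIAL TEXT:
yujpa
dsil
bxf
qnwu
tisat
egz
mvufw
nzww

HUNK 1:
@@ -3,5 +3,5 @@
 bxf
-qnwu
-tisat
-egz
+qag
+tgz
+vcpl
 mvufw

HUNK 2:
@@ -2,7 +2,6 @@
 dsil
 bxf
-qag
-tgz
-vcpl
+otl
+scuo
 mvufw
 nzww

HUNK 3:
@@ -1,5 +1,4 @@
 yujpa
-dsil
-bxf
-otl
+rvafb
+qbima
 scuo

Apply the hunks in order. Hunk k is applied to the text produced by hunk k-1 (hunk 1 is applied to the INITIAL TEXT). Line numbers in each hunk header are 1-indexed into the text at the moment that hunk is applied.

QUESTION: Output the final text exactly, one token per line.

Hunk 1: at line 3 remove [qnwu,tisat,egz] add [qag,tgz,vcpl] -> 8 lines: yujpa dsil bxf qag tgz vcpl mvufw nzww
Hunk 2: at line 2 remove [qag,tgz,vcpl] add [otl,scuo] -> 7 lines: yujpa dsil bxf otl scuo mvufw nzww
Hunk 3: at line 1 remove [dsil,bxf,otl] add [rvafb,qbima] -> 6 lines: yujpa rvafb qbima scuo mvufw nzww

Answer: yujpa
rvafb
qbima
scuo
mvufw
nzww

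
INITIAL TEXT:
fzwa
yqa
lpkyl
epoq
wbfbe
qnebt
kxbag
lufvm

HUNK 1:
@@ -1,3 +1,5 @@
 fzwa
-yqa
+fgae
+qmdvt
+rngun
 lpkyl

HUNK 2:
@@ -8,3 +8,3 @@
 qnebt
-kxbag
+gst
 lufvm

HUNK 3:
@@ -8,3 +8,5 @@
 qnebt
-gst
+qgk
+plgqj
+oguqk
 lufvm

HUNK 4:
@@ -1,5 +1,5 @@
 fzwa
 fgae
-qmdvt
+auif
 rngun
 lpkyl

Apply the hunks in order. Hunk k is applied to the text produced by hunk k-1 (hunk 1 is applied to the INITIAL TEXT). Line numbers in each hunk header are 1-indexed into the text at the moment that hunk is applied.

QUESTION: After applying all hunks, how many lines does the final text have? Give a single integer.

Answer: 12

Derivation:
Hunk 1: at line 1 remove [yqa] add [fgae,qmdvt,rngun] -> 10 lines: fzwa fgae qmdvt rngun lpkyl epoq wbfbe qnebt kxbag lufvm
Hunk 2: at line 8 remove [kxbag] add [gst] -> 10 lines: fzwa fgae qmdvt rngun lpkyl epoq wbfbe qnebt gst lufvm
Hunk 3: at line 8 remove [gst] add [qgk,plgqj,oguqk] -> 12 lines: fzwa fgae qmdvt rngun lpkyl epoq wbfbe qnebt qgk plgqj oguqk lufvm
Hunk 4: at line 1 remove [qmdvt] add [auif] -> 12 lines: fzwa fgae auif rngun lpkyl epoq wbfbe qnebt qgk plgqj oguqk lufvm
Final line count: 12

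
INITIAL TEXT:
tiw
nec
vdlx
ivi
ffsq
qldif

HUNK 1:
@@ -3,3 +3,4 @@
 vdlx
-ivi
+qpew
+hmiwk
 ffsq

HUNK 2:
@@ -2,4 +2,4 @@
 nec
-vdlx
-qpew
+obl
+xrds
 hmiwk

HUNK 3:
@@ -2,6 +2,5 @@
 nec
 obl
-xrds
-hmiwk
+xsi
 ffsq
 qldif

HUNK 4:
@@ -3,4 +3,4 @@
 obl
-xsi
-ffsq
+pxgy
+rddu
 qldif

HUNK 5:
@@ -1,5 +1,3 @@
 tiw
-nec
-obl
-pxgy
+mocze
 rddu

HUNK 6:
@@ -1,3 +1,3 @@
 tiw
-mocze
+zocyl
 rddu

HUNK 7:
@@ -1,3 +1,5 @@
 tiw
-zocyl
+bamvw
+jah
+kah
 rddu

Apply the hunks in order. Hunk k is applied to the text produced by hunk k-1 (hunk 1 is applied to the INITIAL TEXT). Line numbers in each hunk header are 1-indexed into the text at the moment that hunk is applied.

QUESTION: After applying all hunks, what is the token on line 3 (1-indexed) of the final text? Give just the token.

Answer: jah

Derivation:
Hunk 1: at line 3 remove [ivi] add [qpew,hmiwk] -> 7 lines: tiw nec vdlx qpew hmiwk ffsq qldif
Hunk 2: at line 2 remove [vdlx,qpew] add [obl,xrds] -> 7 lines: tiw nec obl xrds hmiwk ffsq qldif
Hunk 3: at line 2 remove [xrds,hmiwk] add [xsi] -> 6 lines: tiw nec obl xsi ffsq qldif
Hunk 4: at line 3 remove [xsi,ffsq] add [pxgy,rddu] -> 6 lines: tiw nec obl pxgy rddu qldif
Hunk 5: at line 1 remove [nec,obl,pxgy] add [mocze] -> 4 lines: tiw mocze rddu qldif
Hunk 6: at line 1 remove [mocze] add [zocyl] -> 4 lines: tiw zocyl rddu qldif
Hunk 7: at line 1 remove [zocyl] add [bamvw,jah,kah] -> 6 lines: tiw bamvw jah kah rddu qldif
Final line 3: jah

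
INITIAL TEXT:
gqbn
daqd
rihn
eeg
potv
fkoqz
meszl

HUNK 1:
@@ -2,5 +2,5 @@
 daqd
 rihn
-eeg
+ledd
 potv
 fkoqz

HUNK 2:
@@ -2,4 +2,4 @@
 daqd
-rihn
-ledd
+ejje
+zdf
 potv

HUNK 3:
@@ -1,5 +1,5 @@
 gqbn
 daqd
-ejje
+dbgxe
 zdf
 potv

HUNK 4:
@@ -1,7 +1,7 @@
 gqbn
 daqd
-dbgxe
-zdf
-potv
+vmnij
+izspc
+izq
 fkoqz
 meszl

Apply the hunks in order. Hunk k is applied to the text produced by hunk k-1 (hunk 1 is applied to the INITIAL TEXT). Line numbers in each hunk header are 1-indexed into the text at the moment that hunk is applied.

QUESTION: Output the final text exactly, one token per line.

Hunk 1: at line 2 remove [eeg] add [ledd] -> 7 lines: gqbn daqd rihn ledd potv fkoqz meszl
Hunk 2: at line 2 remove [rihn,ledd] add [ejje,zdf] -> 7 lines: gqbn daqd ejje zdf potv fkoqz meszl
Hunk 3: at line 1 remove [ejje] add [dbgxe] -> 7 lines: gqbn daqd dbgxe zdf potv fkoqz meszl
Hunk 4: at line 1 remove [dbgxe,zdf,potv] add [vmnij,izspc,izq] -> 7 lines: gqbn daqd vmnij izspc izq fkoqz meszl

Answer: gqbn
daqd
vmnij
izspc
izq
fkoqz
meszl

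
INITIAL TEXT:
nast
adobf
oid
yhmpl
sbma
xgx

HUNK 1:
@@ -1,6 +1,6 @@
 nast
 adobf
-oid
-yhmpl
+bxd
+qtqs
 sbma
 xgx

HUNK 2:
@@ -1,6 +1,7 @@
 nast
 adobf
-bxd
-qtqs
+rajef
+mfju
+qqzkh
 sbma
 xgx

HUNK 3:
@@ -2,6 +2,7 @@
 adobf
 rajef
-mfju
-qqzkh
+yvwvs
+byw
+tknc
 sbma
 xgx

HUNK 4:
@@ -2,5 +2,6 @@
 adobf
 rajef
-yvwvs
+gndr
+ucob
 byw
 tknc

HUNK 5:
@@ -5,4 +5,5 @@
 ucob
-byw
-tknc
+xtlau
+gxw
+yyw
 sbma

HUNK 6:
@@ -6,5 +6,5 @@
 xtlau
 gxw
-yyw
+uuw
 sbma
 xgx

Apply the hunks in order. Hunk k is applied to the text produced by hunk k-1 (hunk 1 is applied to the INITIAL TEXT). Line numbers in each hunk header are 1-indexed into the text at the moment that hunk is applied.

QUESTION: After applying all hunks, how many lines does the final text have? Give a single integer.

Answer: 10

Derivation:
Hunk 1: at line 1 remove [oid,yhmpl] add [bxd,qtqs] -> 6 lines: nast adobf bxd qtqs sbma xgx
Hunk 2: at line 1 remove [bxd,qtqs] add [rajef,mfju,qqzkh] -> 7 lines: nast adobf rajef mfju qqzkh sbma xgx
Hunk 3: at line 2 remove [mfju,qqzkh] add [yvwvs,byw,tknc] -> 8 lines: nast adobf rajef yvwvs byw tknc sbma xgx
Hunk 4: at line 2 remove [yvwvs] add [gndr,ucob] -> 9 lines: nast adobf rajef gndr ucob byw tknc sbma xgx
Hunk 5: at line 5 remove [byw,tknc] add [xtlau,gxw,yyw] -> 10 lines: nast adobf rajef gndr ucob xtlau gxw yyw sbma xgx
Hunk 6: at line 6 remove [yyw] add [uuw] -> 10 lines: nast adobf rajef gndr ucob xtlau gxw uuw sbma xgx
Final line count: 10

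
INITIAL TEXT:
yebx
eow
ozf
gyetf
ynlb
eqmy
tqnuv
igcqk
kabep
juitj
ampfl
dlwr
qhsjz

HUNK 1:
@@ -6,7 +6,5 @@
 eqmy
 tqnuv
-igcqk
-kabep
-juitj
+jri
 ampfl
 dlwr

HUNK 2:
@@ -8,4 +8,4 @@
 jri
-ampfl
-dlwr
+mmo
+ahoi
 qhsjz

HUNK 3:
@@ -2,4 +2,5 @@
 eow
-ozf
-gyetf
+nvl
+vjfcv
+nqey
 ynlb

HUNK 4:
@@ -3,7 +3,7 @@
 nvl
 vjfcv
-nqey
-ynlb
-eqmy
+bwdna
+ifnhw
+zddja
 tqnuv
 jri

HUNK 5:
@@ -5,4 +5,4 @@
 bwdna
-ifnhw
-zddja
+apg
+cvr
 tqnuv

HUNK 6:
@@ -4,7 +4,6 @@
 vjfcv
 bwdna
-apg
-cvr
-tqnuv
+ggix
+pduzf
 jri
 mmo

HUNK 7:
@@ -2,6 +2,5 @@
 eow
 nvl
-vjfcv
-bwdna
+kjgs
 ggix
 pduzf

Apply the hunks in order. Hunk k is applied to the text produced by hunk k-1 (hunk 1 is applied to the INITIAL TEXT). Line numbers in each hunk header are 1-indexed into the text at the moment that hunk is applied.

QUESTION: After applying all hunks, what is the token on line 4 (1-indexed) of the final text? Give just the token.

Hunk 1: at line 6 remove [igcqk,kabep,juitj] add [jri] -> 11 lines: yebx eow ozf gyetf ynlb eqmy tqnuv jri ampfl dlwr qhsjz
Hunk 2: at line 8 remove [ampfl,dlwr] add [mmo,ahoi] -> 11 lines: yebx eow ozf gyetf ynlb eqmy tqnuv jri mmo ahoi qhsjz
Hunk 3: at line 2 remove [ozf,gyetf] add [nvl,vjfcv,nqey] -> 12 lines: yebx eow nvl vjfcv nqey ynlb eqmy tqnuv jri mmo ahoi qhsjz
Hunk 4: at line 3 remove [nqey,ynlb,eqmy] add [bwdna,ifnhw,zddja] -> 12 lines: yebx eow nvl vjfcv bwdna ifnhw zddja tqnuv jri mmo ahoi qhsjz
Hunk 5: at line 5 remove [ifnhw,zddja] add [apg,cvr] -> 12 lines: yebx eow nvl vjfcv bwdna apg cvr tqnuv jri mmo ahoi qhsjz
Hunk 6: at line 4 remove [apg,cvr,tqnuv] add [ggix,pduzf] -> 11 lines: yebx eow nvl vjfcv bwdna ggix pduzf jri mmo ahoi qhsjz
Hunk 7: at line 2 remove [vjfcv,bwdna] add [kjgs] -> 10 lines: yebx eow nvl kjgs ggix pduzf jri mmo ahoi qhsjz
Final line 4: kjgs

Answer: kjgs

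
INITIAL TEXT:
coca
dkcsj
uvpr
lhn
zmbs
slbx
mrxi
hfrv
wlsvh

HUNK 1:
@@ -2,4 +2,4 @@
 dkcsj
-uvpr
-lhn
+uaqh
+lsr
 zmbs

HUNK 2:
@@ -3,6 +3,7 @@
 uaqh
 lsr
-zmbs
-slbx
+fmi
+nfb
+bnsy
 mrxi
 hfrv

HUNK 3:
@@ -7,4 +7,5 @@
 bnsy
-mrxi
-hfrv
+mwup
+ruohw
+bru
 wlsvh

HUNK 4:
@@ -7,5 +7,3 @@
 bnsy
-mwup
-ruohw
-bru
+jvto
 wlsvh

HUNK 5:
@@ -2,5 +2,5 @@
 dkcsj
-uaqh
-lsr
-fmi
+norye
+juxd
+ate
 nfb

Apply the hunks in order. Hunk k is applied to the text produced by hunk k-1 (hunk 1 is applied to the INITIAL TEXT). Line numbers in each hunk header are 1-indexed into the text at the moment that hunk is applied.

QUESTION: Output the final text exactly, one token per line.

Answer: coca
dkcsj
norye
juxd
ate
nfb
bnsy
jvto
wlsvh

Derivation:
Hunk 1: at line 2 remove [uvpr,lhn] add [uaqh,lsr] -> 9 lines: coca dkcsj uaqh lsr zmbs slbx mrxi hfrv wlsvh
Hunk 2: at line 3 remove [zmbs,slbx] add [fmi,nfb,bnsy] -> 10 lines: coca dkcsj uaqh lsr fmi nfb bnsy mrxi hfrv wlsvh
Hunk 3: at line 7 remove [mrxi,hfrv] add [mwup,ruohw,bru] -> 11 lines: coca dkcsj uaqh lsr fmi nfb bnsy mwup ruohw bru wlsvh
Hunk 4: at line 7 remove [mwup,ruohw,bru] add [jvto] -> 9 lines: coca dkcsj uaqh lsr fmi nfb bnsy jvto wlsvh
Hunk 5: at line 2 remove [uaqh,lsr,fmi] add [norye,juxd,ate] -> 9 lines: coca dkcsj norye juxd ate nfb bnsy jvto wlsvh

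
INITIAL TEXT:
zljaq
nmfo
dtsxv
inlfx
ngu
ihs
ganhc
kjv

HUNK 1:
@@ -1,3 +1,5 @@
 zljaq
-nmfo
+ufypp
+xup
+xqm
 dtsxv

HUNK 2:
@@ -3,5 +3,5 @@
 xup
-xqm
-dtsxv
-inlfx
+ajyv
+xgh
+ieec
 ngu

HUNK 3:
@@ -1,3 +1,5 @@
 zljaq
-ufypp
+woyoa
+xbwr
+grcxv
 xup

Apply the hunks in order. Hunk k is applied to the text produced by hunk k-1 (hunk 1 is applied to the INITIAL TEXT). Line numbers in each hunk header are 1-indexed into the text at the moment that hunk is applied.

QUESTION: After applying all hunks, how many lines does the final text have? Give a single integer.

Answer: 12

Derivation:
Hunk 1: at line 1 remove [nmfo] add [ufypp,xup,xqm] -> 10 lines: zljaq ufypp xup xqm dtsxv inlfx ngu ihs ganhc kjv
Hunk 2: at line 3 remove [xqm,dtsxv,inlfx] add [ajyv,xgh,ieec] -> 10 lines: zljaq ufypp xup ajyv xgh ieec ngu ihs ganhc kjv
Hunk 3: at line 1 remove [ufypp] add [woyoa,xbwr,grcxv] -> 12 lines: zljaq woyoa xbwr grcxv xup ajyv xgh ieec ngu ihs ganhc kjv
Final line count: 12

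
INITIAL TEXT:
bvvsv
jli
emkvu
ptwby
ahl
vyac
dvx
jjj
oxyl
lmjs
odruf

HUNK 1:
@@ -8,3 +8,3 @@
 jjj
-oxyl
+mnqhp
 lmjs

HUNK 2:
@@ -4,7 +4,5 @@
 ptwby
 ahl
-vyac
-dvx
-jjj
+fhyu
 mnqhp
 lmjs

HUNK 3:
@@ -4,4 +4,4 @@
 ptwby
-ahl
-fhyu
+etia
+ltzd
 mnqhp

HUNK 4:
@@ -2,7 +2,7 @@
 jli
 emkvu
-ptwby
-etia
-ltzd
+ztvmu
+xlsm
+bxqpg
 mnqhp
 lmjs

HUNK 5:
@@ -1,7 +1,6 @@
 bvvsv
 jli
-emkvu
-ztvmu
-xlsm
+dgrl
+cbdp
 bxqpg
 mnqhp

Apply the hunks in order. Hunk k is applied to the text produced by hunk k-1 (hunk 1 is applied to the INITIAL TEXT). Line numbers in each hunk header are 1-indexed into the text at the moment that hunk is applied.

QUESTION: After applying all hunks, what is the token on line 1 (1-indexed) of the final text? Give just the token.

Hunk 1: at line 8 remove [oxyl] add [mnqhp] -> 11 lines: bvvsv jli emkvu ptwby ahl vyac dvx jjj mnqhp lmjs odruf
Hunk 2: at line 4 remove [vyac,dvx,jjj] add [fhyu] -> 9 lines: bvvsv jli emkvu ptwby ahl fhyu mnqhp lmjs odruf
Hunk 3: at line 4 remove [ahl,fhyu] add [etia,ltzd] -> 9 lines: bvvsv jli emkvu ptwby etia ltzd mnqhp lmjs odruf
Hunk 4: at line 2 remove [ptwby,etia,ltzd] add [ztvmu,xlsm,bxqpg] -> 9 lines: bvvsv jli emkvu ztvmu xlsm bxqpg mnqhp lmjs odruf
Hunk 5: at line 1 remove [emkvu,ztvmu,xlsm] add [dgrl,cbdp] -> 8 lines: bvvsv jli dgrl cbdp bxqpg mnqhp lmjs odruf
Final line 1: bvvsv

Answer: bvvsv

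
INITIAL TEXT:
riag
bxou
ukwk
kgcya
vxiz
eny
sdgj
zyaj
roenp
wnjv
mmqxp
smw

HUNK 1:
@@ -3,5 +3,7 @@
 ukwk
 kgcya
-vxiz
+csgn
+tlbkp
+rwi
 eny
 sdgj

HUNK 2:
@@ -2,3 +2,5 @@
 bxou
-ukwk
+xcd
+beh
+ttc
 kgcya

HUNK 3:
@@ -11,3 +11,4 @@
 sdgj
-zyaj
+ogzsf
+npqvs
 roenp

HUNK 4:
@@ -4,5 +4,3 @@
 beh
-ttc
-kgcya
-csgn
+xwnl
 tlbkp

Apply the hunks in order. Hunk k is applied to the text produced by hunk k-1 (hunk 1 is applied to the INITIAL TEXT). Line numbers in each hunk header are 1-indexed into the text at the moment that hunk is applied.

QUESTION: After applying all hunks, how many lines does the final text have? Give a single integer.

Hunk 1: at line 3 remove [vxiz] add [csgn,tlbkp,rwi] -> 14 lines: riag bxou ukwk kgcya csgn tlbkp rwi eny sdgj zyaj roenp wnjv mmqxp smw
Hunk 2: at line 2 remove [ukwk] add [xcd,beh,ttc] -> 16 lines: riag bxou xcd beh ttc kgcya csgn tlbkp rwi eny sdgj zyaj roenp wnjv mmqxp smw
Hunk 3: at line 11 remove [zyaj] add [ogzsf,npqvs] -> 17 lines: riag bxou xcd beh ttc kgcya csgn tlbkp rwi eny sdgj ogzsf npqvs roenp wnjv mmqxp smw
Hunk 4: at line 4 remove [ttc,kgcya,csgn] add [xwnl] -> 15 lines: riag bxou xcd beh xwnl tlbkp rwi eny sdgj ogzsf npqvs roenp wnjv mmqxp smw
Final line count: 15

Answer: 15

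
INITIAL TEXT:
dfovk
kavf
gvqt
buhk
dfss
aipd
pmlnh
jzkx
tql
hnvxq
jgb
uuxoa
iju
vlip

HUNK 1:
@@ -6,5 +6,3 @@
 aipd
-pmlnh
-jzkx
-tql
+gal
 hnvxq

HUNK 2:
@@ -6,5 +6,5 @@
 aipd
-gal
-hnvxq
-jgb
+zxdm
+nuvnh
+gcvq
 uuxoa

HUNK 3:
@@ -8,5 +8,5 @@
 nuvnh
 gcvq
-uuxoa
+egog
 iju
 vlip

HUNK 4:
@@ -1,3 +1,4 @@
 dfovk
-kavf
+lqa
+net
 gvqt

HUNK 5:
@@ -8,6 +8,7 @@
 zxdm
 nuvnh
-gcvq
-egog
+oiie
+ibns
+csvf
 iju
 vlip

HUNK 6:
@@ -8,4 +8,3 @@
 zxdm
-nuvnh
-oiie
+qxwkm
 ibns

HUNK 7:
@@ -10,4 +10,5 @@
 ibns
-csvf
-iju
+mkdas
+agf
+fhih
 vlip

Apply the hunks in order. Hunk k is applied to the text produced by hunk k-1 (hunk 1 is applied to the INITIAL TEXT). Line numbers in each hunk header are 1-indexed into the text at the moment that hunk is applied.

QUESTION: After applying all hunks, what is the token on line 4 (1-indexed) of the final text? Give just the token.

Hunk 1: at line 6 remove [pmlnh,jzkx,tql] add [gal] -> 12 lines: dfovk kavf gvqt buhk dfss aipd gal hnvxq jgb uuxoa iju vlip
Hunk 2: at line 6 remove [gal,hnvxq,jgb] add [zxdm,nuvnh,gcvq] -> 12 lines: dfovk kavf gvqt buhk dfss aipd zxdm nuvnh gcvq uuxoa iju vlip
Hunk 3: at line 8 remove [uuxoa] add [egog] -> 12 lines: dfovk kavf gvqt buhk dfss aipd zxdm nuvnh gcvq egog iju vlip
Hunk 4: at line 1 remove [kavf] add [lqa,net] -> 13 lines: dfovk lqa net gvqt buhk dfss aipd zxdm nuvnh gcvq egog iju vlip
Hunk 5: at line 8 remove [gcvq,egog] add [oiie,ibns,csvf] -> 14 lines: dfovk lqa net gvqt buhk dfss aipd zxdm nuvnh oiie ibns csvf iju vlip
Hunk 6: at line 8 remove [nuvnh,oiie] add [qxwkm] -> 13 lines: dfovk lqa net gvqt buhk dfss aipd zxdm qxwkm ibns csvf iju vlip
Hunk 7: at line 10 remove [csvf,iju] add [mkdas,agf,fhih] -> 14 lines: dfovk lqa net gvqt buhk dfss aipd zxdm qxwkm ibns mkdas agf fhih vlip
Final line 4: gvqt

Answer: gvqt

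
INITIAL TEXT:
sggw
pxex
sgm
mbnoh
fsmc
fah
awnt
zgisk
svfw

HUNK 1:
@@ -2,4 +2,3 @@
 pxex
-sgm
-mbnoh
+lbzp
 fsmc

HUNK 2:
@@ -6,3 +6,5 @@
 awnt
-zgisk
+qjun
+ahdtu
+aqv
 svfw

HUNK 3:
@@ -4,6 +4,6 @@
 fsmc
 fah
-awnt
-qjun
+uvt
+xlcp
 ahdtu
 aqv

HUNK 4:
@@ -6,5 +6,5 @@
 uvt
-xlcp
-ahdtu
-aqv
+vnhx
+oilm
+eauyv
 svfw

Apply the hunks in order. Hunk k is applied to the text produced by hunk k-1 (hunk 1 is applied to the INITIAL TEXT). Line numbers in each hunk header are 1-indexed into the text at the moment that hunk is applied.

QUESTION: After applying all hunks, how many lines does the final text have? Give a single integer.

Hunk 1: at line 2 remove [sgm,mbnoh] add [lbzp] -> 8 lines: sggw pxex lbzp fsmc fah awnt zgisk svfw
Hunk 2: at line 6 remove [zgisk] add [qjun,ahdtu,aqv] -> 10 lines: sggw pxex lbzp fsmc fah awnt qjun ahdtu aqv svfw
Hunk 3: at line 4 remove [awnt,qjun] add [uvt,xlcp] -> 10 lines: sggw pxex lbzp fsmc fah uvt xlcp ahdtu aqv svfw
Hunk 4: at line 6 remove [xlcp,ahdtu,aqv] add [vnhx,oilm,eauyv] -> 10 lines: sggw pxex lbzp fsmc fah uvt vnhx oilm eauyv svfw
Final line count: 10

Answer: 10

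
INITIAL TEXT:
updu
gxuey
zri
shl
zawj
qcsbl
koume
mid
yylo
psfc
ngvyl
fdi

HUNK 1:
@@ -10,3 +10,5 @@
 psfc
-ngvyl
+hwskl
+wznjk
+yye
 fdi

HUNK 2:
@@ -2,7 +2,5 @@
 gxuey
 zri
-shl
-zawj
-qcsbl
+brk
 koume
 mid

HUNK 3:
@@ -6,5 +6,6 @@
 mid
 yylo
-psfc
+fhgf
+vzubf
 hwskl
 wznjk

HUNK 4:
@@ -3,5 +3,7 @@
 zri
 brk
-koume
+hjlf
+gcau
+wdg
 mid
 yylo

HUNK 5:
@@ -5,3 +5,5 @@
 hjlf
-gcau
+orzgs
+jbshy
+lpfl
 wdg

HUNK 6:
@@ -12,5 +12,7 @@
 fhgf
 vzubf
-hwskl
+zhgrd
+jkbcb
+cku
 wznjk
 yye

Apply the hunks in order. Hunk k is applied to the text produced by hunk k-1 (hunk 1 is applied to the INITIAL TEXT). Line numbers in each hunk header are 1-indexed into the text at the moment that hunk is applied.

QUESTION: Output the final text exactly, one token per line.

Answer: updu
gxuey
zri
brk
hjlf
orzgs
jbshy
lpfl
wdg
mid
yylo
fhgf
vzubf
zhgrd
jkbcb
cku
wznjk
yye
fdi

Derivation:
Hunk 1: at line 10 remove [ngvyl] add [hwskl,wznjk,yye] -> 14 lines: updu gxuey zri shl zawj qcsbl koume mid yylo psfc hwskl wznjk yye fdi
Hunk 2: at line 2 remove [shl,zawj,qcsbl] add [brk] -> 12 lines: updu gxuey zri brk koume mid yylo psfc hwskl wznjk yye fdi
Hunk 3: at line 6 remove [psfc] add [fhgf,vzubf] -> 13 lines: updu gxuey zri brk koume mid yylo fhgf vzubf hwskl wznjk yye fdi
Hunk 4: at line 3 remove [koume] add [hjlf,gcau,wdg] -> 15 lines: updu gxuey zri brk hjlf gcau wdg mid yylo fhgf vzubf hwskl wznjk yye fdi
Hunk 5: at line 5 remove [gcau] add [orzgs,jbshy,lpfl] -> 17 lines: updu gxuey zri brk hjlf orzgs jbshy lpfl wdg mid yylo fhgf vzubf hwskl wznjk yye fdi
Hunk 6: at line 12 remove [hwskl] add [zhgrd,jkbcb,cku] -> 19 lines: updu gxuey zri brk hjlf orzgs jbshy lpfl wdg mid yylo fhgf vzubf zhgrd jkbcb cku wznjk yye fdi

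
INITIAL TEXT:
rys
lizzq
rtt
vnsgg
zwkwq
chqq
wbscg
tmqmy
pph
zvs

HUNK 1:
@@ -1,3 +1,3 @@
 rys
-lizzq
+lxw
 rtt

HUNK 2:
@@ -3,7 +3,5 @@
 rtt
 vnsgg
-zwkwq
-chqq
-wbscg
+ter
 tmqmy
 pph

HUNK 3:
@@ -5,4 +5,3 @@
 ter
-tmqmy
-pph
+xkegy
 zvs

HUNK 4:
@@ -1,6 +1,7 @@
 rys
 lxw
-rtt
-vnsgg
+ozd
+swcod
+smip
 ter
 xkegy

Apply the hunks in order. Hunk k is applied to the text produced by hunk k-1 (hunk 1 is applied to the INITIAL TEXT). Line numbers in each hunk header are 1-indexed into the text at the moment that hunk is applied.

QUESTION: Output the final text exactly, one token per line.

Answer: rys
lxw
ozd
swcod
smip
ter
xkegy
zvs

Derivation:
Hunk 1: at line 1 remove [lizzq] add [lxw] -> 10 lines: rys lxw rtt vnsgg zwkwq chqq wbscg tmqmy pph zvs
Hunk 2: at line 3 remove [zwkwq,chqq,wbscg] add [ter] -> 8 lines: rys lxw rtt vnsgg ter tmqmy pph zvs
Hunk 3: at line 5 remove [tmqmy,pph] add [xkegy] -> 7 lines: rys lxw rtt vnsgg ter xkegy zvs
Hunk 4: at line 1 remove [rtt,vnsgg] add [ozd,swcod,smip] -> 8 lines: rys lxw ozd swcod smip ter xkegy zvs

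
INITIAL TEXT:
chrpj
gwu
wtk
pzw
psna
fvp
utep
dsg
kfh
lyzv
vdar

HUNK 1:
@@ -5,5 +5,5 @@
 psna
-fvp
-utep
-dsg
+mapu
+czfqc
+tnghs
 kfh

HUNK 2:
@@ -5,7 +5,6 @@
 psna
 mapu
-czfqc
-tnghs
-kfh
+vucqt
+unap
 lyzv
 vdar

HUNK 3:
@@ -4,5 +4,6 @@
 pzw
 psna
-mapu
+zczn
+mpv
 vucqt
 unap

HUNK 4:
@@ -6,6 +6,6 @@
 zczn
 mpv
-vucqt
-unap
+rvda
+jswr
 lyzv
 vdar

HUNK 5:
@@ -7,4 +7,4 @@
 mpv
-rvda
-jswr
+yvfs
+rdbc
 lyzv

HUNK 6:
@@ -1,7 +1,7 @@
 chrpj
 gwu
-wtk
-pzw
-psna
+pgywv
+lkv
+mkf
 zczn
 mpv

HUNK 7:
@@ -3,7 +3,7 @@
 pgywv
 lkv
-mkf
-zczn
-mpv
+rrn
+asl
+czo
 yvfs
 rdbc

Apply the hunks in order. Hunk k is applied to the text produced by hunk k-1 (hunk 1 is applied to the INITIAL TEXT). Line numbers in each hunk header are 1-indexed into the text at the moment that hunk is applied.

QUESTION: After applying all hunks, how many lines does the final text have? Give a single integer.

Answer: 11

Derivation:
Hunk 1: at line 5 remove [fvp,utep,dsg] add [mapu,czfqc,tnghs] -> 11 lines: chrpj gwu wtk pzw psna mapu czfqc tnghs kfh lyzv vdar
Hunk 2: at line 5 remove [czfqc,tnghs,kfh] add [vucqt,unap] -> 10 lines: chrpj gwu wtk pzw psna mapu vucqt unap lyzv vdar
Hunk 3: at line 4 remove [mapu] add [zczn,mpv] -> 11 lines: chrpj gwu wtk pzw psna zczn mpv vucqt unap lyzv vdar
Hunk 4: at line 6 remove [vucqt,unap] add [rvda,jswr] -> 11 lines: chrpj gwu wtk pzw psna zczn mpv rvda jswr lyzv vdar
Hunk 5: at line 7 remove [rvda,jswr] add [yvfs,rdbc] -> 11 lines: chrpj gwu wtk pzw psna zczn mpv yvfs rdbc lyzv vdar
Hunk 6: at line 1 remove [wtk,pzw,psna] add [pgywv,lkv,mkf] -> 11 lines: chrpj gwu pgywv lkv mkf zczn mpv yvfs rdbc lyzv vdar
Hunk 7: at line 3 remove [mkf,zczn,mpv] add [rrn,asl,czo] -> 11 lines: chrpj gwu pgywv lkv rrn asl czo yvfs rdbc lyzv vdar
Final line count: 11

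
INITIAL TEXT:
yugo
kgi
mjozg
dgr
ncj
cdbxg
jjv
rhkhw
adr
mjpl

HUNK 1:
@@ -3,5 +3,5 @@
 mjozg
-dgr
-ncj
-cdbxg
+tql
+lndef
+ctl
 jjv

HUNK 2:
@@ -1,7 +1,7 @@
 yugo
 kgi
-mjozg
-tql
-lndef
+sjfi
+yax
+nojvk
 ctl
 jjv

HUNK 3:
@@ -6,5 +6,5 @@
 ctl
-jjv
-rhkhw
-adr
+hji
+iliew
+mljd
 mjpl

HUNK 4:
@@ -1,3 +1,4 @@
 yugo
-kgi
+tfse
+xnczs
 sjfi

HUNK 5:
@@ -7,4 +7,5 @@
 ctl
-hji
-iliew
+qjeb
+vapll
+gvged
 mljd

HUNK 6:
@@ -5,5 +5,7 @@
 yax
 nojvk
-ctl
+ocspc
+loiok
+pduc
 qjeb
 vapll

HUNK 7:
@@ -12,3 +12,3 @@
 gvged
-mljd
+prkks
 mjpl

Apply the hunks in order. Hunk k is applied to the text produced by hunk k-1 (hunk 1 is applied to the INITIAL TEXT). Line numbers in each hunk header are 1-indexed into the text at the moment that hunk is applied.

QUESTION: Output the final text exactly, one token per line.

Answer: yugo
tfse
xnczs
sjfi
yax
nojvk
ocspc
loiok
pduc
qjeb
vapll
gvged
prkks
mjpl

Derivation:
Hunk 1: at line 3 remove [dgr,ncj,cdbxg] add [tql,lndef,ctl] -> 10 lines: yugo kgi mjozg tql lndef ctl jjv rhkhw adr mjpl
Hunk 2: at line 1 remove [mjozg,tql,lndef] add [sjfi,yax,nojvk] -> 10 lines: yugo kgi sjfi yax nojvk ctl jjv rhkhw adr mjpl
Hunk 3: at line 6 remove [jjv,rhkhw,adr] add [hji,iliew,mljd] -> 10 lines: yugo kgi sjfi yax nojvk ctl hji iliew mljd mjpl
Hunk 4: at line 1 remove [kgi] add [tfse,xnczs] -> 11 lines: yugo tfse xnczs sjfi yax nojvk ctl hji iliew mljd mjpl
Hunk 5: at line 7 remove [hji,iliew] add [qjeb,vapll,gvged] -> 12 lines: yugo tfse xnczs sjfi yax nojvk ctl qjeb vapll gvged mljd mjpl
Hunk 6: at line 5 remove [ctl] add [ocspc,loiok,pduc] -> 14 lines: yugo tfse xnczs sjfi yax nojvk ocspc loiok pduc qjeb vapll gvged mljd mjpl
Hunk 7: at line 12 remove [mljd] add [prkks] -> 14 lines: yugo tfse xnczs sjfi yax nojvk ocspc loiok pduc qjeb vapll gvged prkks mjpl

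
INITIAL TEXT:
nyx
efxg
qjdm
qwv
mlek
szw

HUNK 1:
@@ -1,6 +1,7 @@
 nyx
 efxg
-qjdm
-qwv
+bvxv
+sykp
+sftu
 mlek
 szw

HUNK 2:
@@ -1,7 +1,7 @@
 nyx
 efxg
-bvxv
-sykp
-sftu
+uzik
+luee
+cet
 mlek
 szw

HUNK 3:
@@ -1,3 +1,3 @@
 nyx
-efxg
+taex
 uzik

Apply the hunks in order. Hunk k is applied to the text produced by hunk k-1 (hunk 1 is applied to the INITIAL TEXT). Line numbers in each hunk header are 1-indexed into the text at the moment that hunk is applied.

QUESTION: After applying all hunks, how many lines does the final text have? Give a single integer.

Answer: 7

Derivation:
Hunk 1: at line 1 remove [qjdm,qwv] add [bvxv,sykp,sftu] -> 7 lines: nyx efxg bvxv sykp sftu mlek szw
Hunk 2: at line 1 remove [bvxv,sykp,sftu] add [uzik,luee,cet] -> 7 lines: nyx efxg uzik luee cet mlek szw
Hunk 3: at line 1 remove [efxg] add [taex] -> 7 lines: nyx taex uzik luee cet mlek szw
Final line count: 7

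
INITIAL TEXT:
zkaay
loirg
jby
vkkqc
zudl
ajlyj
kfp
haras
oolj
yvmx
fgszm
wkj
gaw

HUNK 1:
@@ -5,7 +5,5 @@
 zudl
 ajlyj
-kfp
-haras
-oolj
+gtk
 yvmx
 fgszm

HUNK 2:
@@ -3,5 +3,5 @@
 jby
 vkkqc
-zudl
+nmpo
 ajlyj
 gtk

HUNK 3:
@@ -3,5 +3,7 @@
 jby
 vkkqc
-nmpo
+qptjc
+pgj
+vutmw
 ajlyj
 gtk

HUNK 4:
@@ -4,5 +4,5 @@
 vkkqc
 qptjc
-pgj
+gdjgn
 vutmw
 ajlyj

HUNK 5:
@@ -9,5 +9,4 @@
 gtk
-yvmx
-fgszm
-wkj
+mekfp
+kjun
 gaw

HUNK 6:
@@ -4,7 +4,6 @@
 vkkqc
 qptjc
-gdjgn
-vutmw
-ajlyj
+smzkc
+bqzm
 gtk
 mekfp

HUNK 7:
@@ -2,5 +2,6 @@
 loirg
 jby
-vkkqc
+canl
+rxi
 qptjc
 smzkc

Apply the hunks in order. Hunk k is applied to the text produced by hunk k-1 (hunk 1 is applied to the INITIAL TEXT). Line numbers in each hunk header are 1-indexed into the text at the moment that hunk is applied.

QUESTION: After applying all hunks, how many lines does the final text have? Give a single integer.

Answer: 12

Derivation:
Hunk 1: at line 5 remove [kfp,haras,oolj] add [gtk] -> 11 lines: zkaay loirg jby vkkqc zudl ajlyj gtk yvmx fgszm wkj gaw
Hunk 2: at line 3 remove [zudl] add [nmpo] -> 11 lines: zkaay loirg jby vkkqc nmpo ajlyj gtk yvmx fgszm wkj gaw
Hunk 3: at line 3 remove [nmpo] add [qptjc,pgj,vutmw] -> 13 lines: zkaay loirg jby vkkqc qptjc pgj vutmw ajlyj gtk yvmx fgszm wkj gaw
Hunk 4: at line 4 remove [pgj] add [gdjgn] -> 13 lines: zkaay loirg jby vkkqc qptjc gdjgn vutmw ajlyj gtk yvmx fgszm wkj gaw
Hunk 5: at line 9 remove [yvmx,fgszm,wkj] add [mekfp,kjun] -> 12 lines: zkaay loirg jby vkkqc qptjc gdjgn vutmw ajlyj gtk mekfp kjun gaw
Hunk 6: at line 4 remove [gdjgn,vutmw,ajlyj] add [smzkc,bqzm] -> 11 lines: zkaay loirg jby vkkqc qptjc smzkc bqzm gtk mekfp kjun gaw
Hunk 7: at line 2 remove [vkkqc] add [canl,rxi] -> 12 lines: zkaay loirg jby canl rxi qptjc smzkc bqzm gtk mekfp kjun gaw
Final line count: 12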